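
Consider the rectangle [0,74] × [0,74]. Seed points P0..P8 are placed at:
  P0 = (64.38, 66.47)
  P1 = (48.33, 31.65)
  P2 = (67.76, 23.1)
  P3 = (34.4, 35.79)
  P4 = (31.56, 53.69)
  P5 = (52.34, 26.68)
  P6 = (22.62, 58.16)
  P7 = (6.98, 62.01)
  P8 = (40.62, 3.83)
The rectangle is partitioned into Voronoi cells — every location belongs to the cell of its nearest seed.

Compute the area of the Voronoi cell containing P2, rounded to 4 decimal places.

1. box [0,74]×[0,74]: [(0, 0) (74, 0) (74, 74) (0, 74)]
2. ⊥bis P2·P0 via (66.07,44.785): [(0, 39.6359) (0, 0) (74, 0) (74, 45.403)]  |A|=3146.4398
3. ⊥bis P2·P1 via (58.045,27.375): [(65.6932, 44.7556) (45.9989, 0) (74, 0) (74, 45.403)]  |A|=815.1811
4. ⊥bis P2·P3 via (51.08,29.445): [(65.6932, 44.7556) (45.9989, 0) (74, 0) (74, 45.403)]  |A|=815.1811
5. ⊥bis P2·P4 via (49.66,38.395): [(65.6932, 44.7556) (45.9989, 0) (74, 0) (74, 45.403)]  |A|=815.1811
6. ⊥bis P2·P5 via (60.05,24.89): [(65.6932, 44.7556) (63.5106, 39.7956) (54.2714, 0) (74, 0) (74, 45.403)]  |A|=650.5763
7. ⊥bis P2·P6 via (45.19,40.63): [(65.6932, 44.7556) (63.5106, 39.7956) (54.2714, 0) (74, 0) (74, 45.403)]  |A|=650.5763
8. ⊥bis P2·P7 via (37.37,42.555): [(65.6932, 44.7556) (63.5106, 39.7956) (54.2714, 0) (74, 0) (74, 45.403)]  |A|=650.5763
9. ⊥bis P2·P8 via (54.19,13.465): [(65.6932, 44.7556) (63.5106, 39.7956) (56.6071, 10.0607) (63.7504, 0) (74, 0) (74, 45.403)]  |A|=602.8934
10. canonical 6-gon: [(65.6932, 44.7556) (63.5106, 39.7956) (56.6071, 10.0607) (63.7504, 0) (74, 0) (74, 45.403)]
11. shoelace: 602.8934

Area of P2's cell: 602.8934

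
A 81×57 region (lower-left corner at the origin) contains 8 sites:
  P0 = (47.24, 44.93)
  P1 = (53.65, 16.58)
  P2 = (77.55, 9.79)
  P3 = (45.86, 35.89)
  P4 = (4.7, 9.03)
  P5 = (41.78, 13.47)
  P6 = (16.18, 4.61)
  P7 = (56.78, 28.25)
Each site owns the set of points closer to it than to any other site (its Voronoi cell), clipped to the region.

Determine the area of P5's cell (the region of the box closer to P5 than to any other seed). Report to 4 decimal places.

Area of P5's cell: 547.5819

1. box [0,81]×[0,57]: [(0, 0) (81, 0) (81, 57) (0, 57)]
2. ⊥bis P5·P0 via (44.51,29.2): [(0, 36.9249) (0, 0) (81, 0) (81, 22.867)]  |A|=2421.572
3. ⊥bis P5·P1 via (47.715,15.025): [(43.9768, 29.2925) (0, 36.9249) (0, 0) (51.6516, 0)]  |A|=1568.4231
4. ⊥bis P5·P2 via (59.665,11.63): [(43.9768, 29.2925) (0, 36.9249) (0, 0) (51.6516, 0)]  |A|=1568.4231
5. ⊥bis P5·P3 via (43.82,24.68): [(45.2537, 24.4191) (0, 32.6544) (0, 0) (51.6516, 0)]  |A|=1369.5087
6. ⊥bis P5·P4 via (23.24,11.25): [(45.2537, 24.4191) (21.1376, 28.8077) (24.5871, 0) (51.6516, 0)]  |A|=670.2415
7. ⊥bis P5·P6 via (28.98,9.04): [(45.2537, 24.4191) (22.2058, 28.6134) (32.1087, 0) (51.6516, 0)]  |A|=547.5819
8. ⊥bis P5·P7 via (49.28,20.86): [(45.2537, 24.4191) (22.2058, 28.6134) (32.1087, 0) (51.6516, 0)]  |A|=547.5819
9. canonical 4-gon: [(45.2537, 24.4191) (22.2058, 28.6134) (32.1087, 0) (51.6516, 0)]
10. shoelace: 547.5819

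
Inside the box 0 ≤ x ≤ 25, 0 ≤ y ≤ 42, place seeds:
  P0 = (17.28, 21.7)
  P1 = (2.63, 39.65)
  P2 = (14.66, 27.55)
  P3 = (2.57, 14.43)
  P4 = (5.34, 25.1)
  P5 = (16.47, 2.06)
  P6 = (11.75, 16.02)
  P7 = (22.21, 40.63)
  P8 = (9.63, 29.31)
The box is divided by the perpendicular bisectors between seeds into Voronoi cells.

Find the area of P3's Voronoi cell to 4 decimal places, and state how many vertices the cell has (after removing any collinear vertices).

Area of P3's cell: 133.7734 (5 vertices)

1. box [0,25]×[0,42]: [(0, 0) (25, 0) (25, 42) (0, 42)]
2. ⊥bis P3·P0 via (9.925,18.065): [(0, 38.1471) (0, 0) (18.8531, 0)]  |A|=359.5957
3. ⊥bis P3·P1 via (2.6,27.04): [(5.4928, 27.0331) (0, 27.0462) (0, 0) (18.8531, 0)]  |A|=329.1084
4. ⊥bis P3·P2 via (8.615,20.99): [(8.366, 21.2194) (2.0481, 27.0413) (0, 27.0462) (0, 0) (18.8531, 0)]  |A|=319.1072
5. ⊥bis P3·P4 via (3.955,19.765): [(9.8399, 18.2373) (0, 20.7917) (0, 0) (18.8531, 0)]  |A|=274.2085
6. ⊥bis P3·P5 via (9.52,8.245): [(12.9008, 12.0439) (9.8399, 18.2373) (0, 20.7917) (0, 0) (2.1825, 0)]  |A|=173.8191
7. ⊥bis P3·P6 via (7.16,15.225): [(8.5565, 7.1623) (6.4875, 19.1075) (0, 20.7917) (0, 0) (2.1825, 0)]  |A|=133.7734
8. ⊥bis P3·P7 via (12.39,27.53): [(8.5565, 7.1623) (6.4875, 19.1075) (0, 20.7917) (0, 0) (2.1825, 0)]  |A|=133.7734
9. ⊥bis P3·P8 via (6.1,21.87): [(8.5565, 7.1623) (6.4875, 19.1075) (0, 20.7917) (0, 0) (2.1825, 0)]  |A|=133.7734
10. canonical 5-gon: [(8.5565, 7.1623) (6.4875, 19.1075) (0, 20.7917) (0, 0) (2.1825, 0)]
11. shoelace: 133.7734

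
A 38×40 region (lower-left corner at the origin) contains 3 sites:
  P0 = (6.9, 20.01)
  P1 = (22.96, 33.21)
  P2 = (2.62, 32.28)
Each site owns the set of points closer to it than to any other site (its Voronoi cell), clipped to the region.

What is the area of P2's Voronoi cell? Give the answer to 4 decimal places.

1. box [0,38]×[0,40]: [(0, 0) (38, 0) (38, 40) (0, 40)]
2. ⊥bis P2·P0 via (4.76,26.145): [(0, 24.4846) (38, 37.7397) (38, 40) (0, 40)]  |A|=337.7375
3. ⊥bis P2·P1 via (12.79,32.745): [(0, 24.4846) (12.961, 29.0056) (12.4583, 40) (0, 40)]  |A|=169.0325
4. canonical 4-gon: [(0, 24.4846) (12.961, 29.0056) (12.4583, 40) (0, 40)]
5. shoelace: 169.0325

Area of P2's cell: 169.0325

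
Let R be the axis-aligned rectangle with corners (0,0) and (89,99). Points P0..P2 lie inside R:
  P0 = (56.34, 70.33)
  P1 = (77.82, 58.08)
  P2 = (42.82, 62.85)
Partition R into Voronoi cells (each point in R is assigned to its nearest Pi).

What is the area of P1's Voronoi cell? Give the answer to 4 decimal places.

1. box [0,89]×[0,99]: [(0, 0) (89, 0) (89, 99) (0, 99)]
2. ⊥bis P1·P0 via (67.08,64.205): [(30.464, 0) (89, 0) (89, 99) (86.9235, 99)]  |A|=3000.3169
3. ⊥bis P1·P2 via (60.32,60.465): [(58.867, 49.8038) (52.0795, 0) (89, 0) (89, 99) (86.9235, 99)]  |A|=2462.0506
4. canonical 5-gon: [(58.867, 49.8038) (52.0795, 0) (89, 0) (89, 99) (86.9235, 99)]
5. shoelace: 2462.0506

Area of P1's cell: 2462.0506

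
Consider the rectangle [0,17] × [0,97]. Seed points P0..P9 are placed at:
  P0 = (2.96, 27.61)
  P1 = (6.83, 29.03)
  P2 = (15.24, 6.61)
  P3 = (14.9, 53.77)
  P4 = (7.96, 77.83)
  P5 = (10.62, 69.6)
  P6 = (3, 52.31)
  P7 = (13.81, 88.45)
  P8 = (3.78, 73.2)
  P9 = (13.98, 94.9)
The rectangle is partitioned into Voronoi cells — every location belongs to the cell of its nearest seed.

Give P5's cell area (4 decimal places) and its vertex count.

1. box [0,17]×[0,97]: [(0, 0) (17, 0) (17, 97) (0, 97)]
2. ⊥bis P5·P0 via (6.79,48.605): [(0, 49.8437) (17, 46.7424) (17, 97) (0, 97)]  |A|=828.0181
3. ⊥bis P5·P1 via (8.725,49.315): [(0, 50.1301) (17, 48.542) (17, 97) (0, 97)]  |A|=810.2877
4. ⊥bis P5·P2 via (12.93,38.105): [(0, 50.1301) (17, 48.542) (17, 97) (0, 97)]  |A|=810.2877
5. ⊥bis P5·P3 via (12.76,61.685): [(0, 58.235) (17, 62.8314) (17, 97) (0, 97)]  |A|=619.9354
6. ⊥bis P5·P4 via (9.29,73.715): [(0, 70.7124) (0, 58.235) (17, 62.8314) (17, 76.2069)]  |A|=219.7497
7. ⊥bis P5·P6 via (6.81,60.955): [(0, 70.7124) (0, 63.9563) (8.0457, 60.4104) (17, 62.8314) (17, 76.2069)]  |A|=196.7339
8. ⊥bis P5·P7 via (12.215,79.025): [(0, 70.7124) (0, 63.9563) (8.0457, 60.4104) (17, 62.8314) (17, 76.2069)]  |A|=196.7339
9. ⊥bis P5·P8 via (7.2,71.4): [(8.2398, 73.3756) (2.6643, 62.7821) (8.0457, 60.4104) (17, 62.8314) (17, 76.2069)]  |A|=151.5143
10. ⊥bis P5·P9 via (12.3,82.25): [(8.2398, 73.3756) (2.6643, 62.7821) (8.0457, 60.4104) (17, 62.8314) (17, 76.2069)]  |A|=151.5143
11. canonical 5-gon: [(8.2398, 73.3756) (2.6643, 62.7821) (8.0457, 60.4104) (17, 62.8314) (17, 76.2069)]
12. shoelace: 151.5143

Area of P5's cell: 151.5143 (5 vertices)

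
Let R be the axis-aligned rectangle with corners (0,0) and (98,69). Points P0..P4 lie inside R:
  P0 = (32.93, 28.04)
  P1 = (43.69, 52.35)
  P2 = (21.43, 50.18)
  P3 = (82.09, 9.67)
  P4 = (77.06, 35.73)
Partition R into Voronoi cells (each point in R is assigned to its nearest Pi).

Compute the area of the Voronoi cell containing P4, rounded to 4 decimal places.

Area of P4's cell: 1681.9537

1. box [0,98]×[0,69]: [(0, 0) (98, 0) (98, 69) (0, 69)]
2. ⊥bis P4·P0 via (54.995,31.885): [(60.5512, 0) (98, 0) (98, 69) (48.5274, 69)]  |A|=2998.7872
3. ⊥bis P4·P1 via (60.375,44.04): [(54.8203, 32.8873) (60.5512, 0) (98, 0) (98, 69) (72.8064, 69)]  |A|=2560.3972
4. ⊥bis P4·P2 via (49.245,42.955): [(54.8203, 32.8873) (60.5512, 0) (98, 0) (98, 69) (72.8064, 69)]  |A|=2560.3972
5. ⊥bis P4·P3 via (79.575,22.7): [(54.8203, 32.8873) (57.3433, 18.4089) (98, 26.2563) (98, 69) (72.8064, 69)]  |A|=1681.9537
6. canonical 5-gon: [(54.8203, 32.8873) (57.3433, 18.4089) (98, 26.2563) (98, 69) (72.8064, 69)]
7. shoelace: 1681.9537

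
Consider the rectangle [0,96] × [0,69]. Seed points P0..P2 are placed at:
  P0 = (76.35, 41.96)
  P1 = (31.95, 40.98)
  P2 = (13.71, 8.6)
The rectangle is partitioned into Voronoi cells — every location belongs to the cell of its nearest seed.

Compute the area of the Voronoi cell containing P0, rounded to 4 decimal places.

1. box [0,96]×[0,69]: [(0, 0) (96, 0) (96, 69) (0, 69)]
2. ⊥bis P0·P1 via (54.15,41.47): [(55.0653, 0) (96, 0) (96, 69) (53.5424, 69)]  |A|=2877.0349
3. ⊥bis P0·P2 via (45.03,25.28): [(54.9171, 6.715) (58.4933, 0) (96, 0) (96, 69) (53.5424, 69)]  |A|=2865.5255
4. canonical 5-gon: [(54.9171, 6.715) (58.4933, 0) (96, 0) (96, 69) (53.5424, 69)]
5. shoelace: 2865.5255

Area of P0's cell: 2865.5255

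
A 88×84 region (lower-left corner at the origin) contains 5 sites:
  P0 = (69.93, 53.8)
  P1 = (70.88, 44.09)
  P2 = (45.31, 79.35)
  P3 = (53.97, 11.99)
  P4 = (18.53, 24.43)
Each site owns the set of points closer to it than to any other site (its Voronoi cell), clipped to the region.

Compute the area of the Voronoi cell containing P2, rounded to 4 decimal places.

1. box [0,88]×[0,84]: [(0, 0) (88, 0) (88, 84) (0, 84)]
2. ⊥bis P2·P0 via (57.62,66.575): [(0, 11.0523) (75.7032, 84) (0, 84)]  |A|=2761.1868
3. ⊥bis P2·P1 via (58.095,61.72): [(0, 19.5904) (35.8117, 45.5605) (75.7032, 84) (0, 84)]  |A|=2608.3051
4. ⊥bis P2·P3 via (49.64,45.67): [(0, 39.2881) (33.0154, 43.5327) (35.8117, 45.5605) (75.7032, 84) (0, 84)]  |A|=2283.1407
5. ⊥bis P2·P4 via (31.92,51.89): [(0, 67.4548) (38.8656, 48.5032) (75.7032, 84) (0, 84)]  |A|=1665.1301
6. canonical 4-gon: [(0, 67.4548) (38.8656, 48.5032) (75.7032, 84) (0, 84)]
7. shoelace: 1665.1301

Area of P2's cell: 1665.1301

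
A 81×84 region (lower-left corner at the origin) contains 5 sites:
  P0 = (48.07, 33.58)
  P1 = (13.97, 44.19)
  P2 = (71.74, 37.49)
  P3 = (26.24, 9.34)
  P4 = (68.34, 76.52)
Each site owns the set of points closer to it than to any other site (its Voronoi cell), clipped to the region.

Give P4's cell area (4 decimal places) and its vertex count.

1. box [0,81]×[0,84]: [(0, 0) (81, 0) (81, 84) (0, 84)]
2. ⊥bis P4·P0 via (58.205,55.05): [(0, 82.5259) (81, 44.2895) (81, 84) (0, 84)]  |A|=1667.975
3. ⊥bis P4·P1 via (41.155,60.355): [(38.887, 64.1691) (81, 44.2895) (81, 84) (27.095, 84)]  |A|=1370.6549
4. ⊥bis P4·P2 via (70.04,57.005): [(38.887, 64.1691) (56.5525, 55.8301) (81, 57.9598) (81, 84) (27.095, 84)]  |A|=1203.5535
5. ⊥bis P4·P3 via (47.29,42.93): [(38.887, 64.1691) (56.5525, 55.8301) (81, 57.9598) (81, 84) (27.095, 84)]  |A|=1203.5535
6. canonical 5-gon: [(38.887, 64.1691) (56.5525, 55.8301) (81, 57.9598) (81, 84) (27.095, 84)]
7. shoelace: 1203.5535

Area of P4's cell: 1203.5535 (5 vertices)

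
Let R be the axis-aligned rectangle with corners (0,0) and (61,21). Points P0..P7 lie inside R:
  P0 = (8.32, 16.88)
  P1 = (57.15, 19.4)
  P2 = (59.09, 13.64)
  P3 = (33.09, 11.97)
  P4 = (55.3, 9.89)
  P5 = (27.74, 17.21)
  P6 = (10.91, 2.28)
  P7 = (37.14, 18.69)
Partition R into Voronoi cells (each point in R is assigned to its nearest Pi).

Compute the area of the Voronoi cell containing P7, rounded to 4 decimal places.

1. box [0,61]×[0,21]: [(0, 0) (61, 0) (61, 21) (0, 21)]
2. ⊥bis P7·P0 via (22.73,17.785): [(23.847, 0) (61, 0) (61, 21) (22.5281, 21)]  |A|=794.062
3. ⊥bis P7·P1 via (47.145,19.045): [(23.847, 0) (47.8208, 0) (47.0756, 21) (22.5281, 21)]  |A|=509.4741
4. ⊥bis P7·P2 via (48.115,16.165): [(23.847, 0) (44.3959, 0) (47.3631, 12.897) (47.0756, 21) (22.5281, 21)]  |A|=487.3891
5. ⊥bis P7·P3 via (35.115,15.33): [(46.3632, 8.5509) (47.3631, 12.897) (47.0756, 21) (25.707, 21)]  |A|=137.6857
6. ⊥bis P7·P4 via (46.22,14.29): [(44.0999, 9.915) (47.2391, 16.393) (47.0756, 21) (25.707, 21)]  |A|=126.1964
7. ⊥bis P7·P5 via (32.44,17.95): [(32.6153, 16.8365) (44.0999, 9.915) (47.2391, 16.393) (47.0756, 21) (31.9598, 21)]  |A|=113.1797
8. ⊥bis P7·P6 via (24.025,10.485): [(32.6153, 16.8365) (44.0999, 9.915) (47.2391, 16.393) (47.0756, 21) (31.9598, 21)]  |A|=113.1797
9. canonical 5-gon: [(32.6153, 16.8365) (44.0999, 9.915) (47.2391, 16.393) (47.0756, 21) (31.9598, 21)]
10. shoelace: 113.1797

Area of P7's cell: 113.1797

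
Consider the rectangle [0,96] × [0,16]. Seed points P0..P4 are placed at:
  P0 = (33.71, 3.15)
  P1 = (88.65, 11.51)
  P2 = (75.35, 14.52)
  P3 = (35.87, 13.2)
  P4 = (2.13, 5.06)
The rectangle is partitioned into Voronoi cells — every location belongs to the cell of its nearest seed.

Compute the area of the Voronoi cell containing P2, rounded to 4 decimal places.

Area of P2's cell: 399.3697

1. box [0,96]×[0,16]: [(0, 0) (96, 0) (96, 16) (0, 16)]
2. ⊥bis P2·P0 via (54.53,8.835): [(56.9424, 0) (96, 0) (96, 16) (52.5736, 16)]  |A|=659.872
3. ⊥bis P2·P1 via (82,13.015): [(56.9424, 0) (79.0545, 0) (82.6756, 16) (52.5736, 16)]  |A|=417.7124
4. ⊥bis P2·P3 via (55.61,13.86): [(55.9521, 3.6267) (56.9424, 0) (79.0545, 0) (82.6756, 16) (55.5384, 16)]  |A|=399.3697
5. ⊥bis P2·P4 via (38.74,9.79): [(55.9521, 3.6267) (56.9424, 0) (79.0545, 0) (82.6756, 16) (55.5384, 16)]  |A|=399.3697
6. canonical 5-gon: [(55.9521, 3.6267) (56.9424, 0) (79.0545, 0) (82.6756, 16) (55.5384, 16)]
7. shoelace: 399.3697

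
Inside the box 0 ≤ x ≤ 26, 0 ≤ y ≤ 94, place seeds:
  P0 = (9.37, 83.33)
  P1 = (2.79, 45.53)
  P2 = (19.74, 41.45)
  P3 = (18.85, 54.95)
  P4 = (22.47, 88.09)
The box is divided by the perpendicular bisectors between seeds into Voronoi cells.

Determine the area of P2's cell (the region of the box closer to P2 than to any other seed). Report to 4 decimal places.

1. box [0,26]×[0,94]: [(0, 0) (26, 0) (26, 94) (0, 94)]
2. ⊥bis P2·P0 via (14.555,62.39): [(0, 58.786) (0, 0) (26, 0) (26, 65.2239)]  |A|=1612.129
3. ⊥bis P2·P1 via (11.265,43.49): [(15.8942, 62.7216) (0.7966, 0) (26, 0) (26, 65.2239)]  |A|=1119.9684
4. ⊥bis P2·P3 via (19.295,48.2): [(12.2875, 47.738) (0.7966, 0) (26, 0) (26, 48.642)]  |A|=935.0812
5. ⊥bis P2·P4 via (21.105,64.77): [(12.2875, 47.738) (0.7966, 0) (26, 0) (26, 48.642)]  |A|=935.0812
6. canonical 4-gon: [(12.2875, 47.738) (0.7966, 0) (26, 0) (26, 48.642)]
7. shoelace: 935.0812

Area of P2's cell: 935.0812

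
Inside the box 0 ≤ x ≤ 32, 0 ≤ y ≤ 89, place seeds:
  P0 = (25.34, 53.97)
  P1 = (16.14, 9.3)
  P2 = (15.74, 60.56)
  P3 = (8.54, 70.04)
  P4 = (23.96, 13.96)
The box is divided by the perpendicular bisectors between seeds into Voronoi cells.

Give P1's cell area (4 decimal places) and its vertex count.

1. box [0,32]×[0,89]: [(0, 0) (32, 0) (32, 89) (0, 89)]
2. ⊥bis P1·P0 via (20.74,31.635): [(0, 35.9065) (0, 0) (32, 0) (32, 29.3159)]  |A|=1043.5592
3. ⊥bis P1·P2 via (15.94,34.93): [(5.1502, 34.8458) (0, 34.8056) (0, 0) (32, 0) (32, 29.3159)]  |A|=1040.7243
4. ⊥bis P1·P3 via (12.34,39.67): [(5.1502, 34.8458) (0, 34.8056) (0, 0) (32, 0) (32, 29.3159)]  |A|=1040.7243
5. ⊥bis P1·P4 via (20.05,11.63): [(6.3646, 34.5957) (5.1502, 34.8458) (0, 34.8056) (0, 0) (26.9804, 0)]  |A|=578.1327
6. canonical 5-gon: [(6.3646, 34.5957) (5.1502, 34.8458) (0, 34.8056) (0, 0) (26.9804, 0)]
7. shoelace: 578.1327

Area of P1's cell: 578.1327 (5 vertices)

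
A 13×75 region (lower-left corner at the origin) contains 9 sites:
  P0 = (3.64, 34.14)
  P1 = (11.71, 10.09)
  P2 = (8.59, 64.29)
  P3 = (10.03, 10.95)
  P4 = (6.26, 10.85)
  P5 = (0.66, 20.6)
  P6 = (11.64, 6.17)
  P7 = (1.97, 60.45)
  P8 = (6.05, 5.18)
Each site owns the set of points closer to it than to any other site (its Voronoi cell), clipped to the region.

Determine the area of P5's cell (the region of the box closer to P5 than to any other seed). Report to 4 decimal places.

1. box [0,13]×[0,75]: [(0, 0) (13, 0) (13, 75) (0, 75)]
2. ⊥bis P5·P0 via (2.15,27.37): [(0, 27.8432) (0, 0) (13, 0) (13, 24.982)]  |A|=343.364
3. ⊥bis P5·P1 via (6.185,15.345): [(0, 27.8432) (0, 8.8422) (13, 22.5102) (13, 24.982)]  |A|=139.5736
4. ⊥bis P5·P2 via (4.625,42.445): [(0, 27.8432) (0, 8.8422) (13, 22.5102) (13, 24.982)]  |A|=139.5736
5. ⊥bis P5·P3 via (5.345,15.775): [(0, 27.8432) (0, 10.5851) (13, 23.2079) (13, 24.982)]  |A|=123.7097
6. ⊥bis P5·P4 via (3.46,15.725): [(0, 27.8432) (0, 13.7377) (7.9486, 18.3031) (13, 23.2079) (13, 24.982)]  |A|=111.1801
7. ⊥bis P5·P6 via (6.15,13.385): [(0, 27.8432) (0, 13.7377) (7.9486, 18.3031) (13, 23.2079) (13, 24.982)]  |A|=111.1801
8. ⊥bis P5·P7 via (1.315,40.525): [(0, 27.8432) (0, 13.7377) (7.9486, 18.3031) (13, 23.2079) (13, 24.982)]  |A|=111.1801
9. ⊥bis P5·P8 via (3.355,12.89): [(0, 27.8432) (0, 13.7377) (7.9486, 18.3031) (13, 23.2079) (13, 24.982)]  |A|=111.1801
10. canonical 5-gon: [(0, 27.8432) (0, 13.7377) (7.9486, 18.3031) (13, 23.2079) (13, 24.982)]
11. shoelace: 111.1801

Area of P5's cell: 111.1801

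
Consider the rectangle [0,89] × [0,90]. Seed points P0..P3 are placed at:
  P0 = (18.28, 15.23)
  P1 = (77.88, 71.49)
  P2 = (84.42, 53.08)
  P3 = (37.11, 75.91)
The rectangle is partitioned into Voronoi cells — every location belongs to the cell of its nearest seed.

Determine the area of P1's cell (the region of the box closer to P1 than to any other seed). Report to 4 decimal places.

Area of P1's cell: 969.3460

1. box [0,89]×[0,90]: [(0, 0) (89, 0) (89, 90) (0, 90)]
2. ⊥bis P1·P0 via (48.08,43.36): [(89, 0.0107) (89, 90) (4.0537, 90)]  |A|=3822.1285
3. ⊥bis P1·P2 via (81.15,62.285): [(43.0064, 48.7348) (89, 65.0736) (89, 90) (4.0537, 90)]  |A|=2325.8888
4. ⊥bis P1·P3 via (57.495,73.7): [(55.2604, 53.0879) (89, 65.0736) (89, 90) (59.2621, 90)]  |A|=969.346
5. canonical 4-gon: [(55.2604, 53.0879) (89, 65.0736) (89, 90) (59.2621, 90)]
6. shoelace: 969.346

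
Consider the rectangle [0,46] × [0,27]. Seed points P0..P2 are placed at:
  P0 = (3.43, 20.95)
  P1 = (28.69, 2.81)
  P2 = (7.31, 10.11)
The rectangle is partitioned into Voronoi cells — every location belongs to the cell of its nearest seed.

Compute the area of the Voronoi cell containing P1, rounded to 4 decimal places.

1. box [0,46]×[0,27]: [(0, 0) (46, 0) (46, 27) (0, 27)]
2. ⊥bis P1·P0 via (16.06,11.88): [(7.5286, 0) (46, 0) (46, 27) (26.9181, 27)]  |A|=776.9689
3. ⊥bis P1·P2 via (18,6.46): [(23.2865, 21.9429) (15.7943, 0) (46, 0) (46, 27) (26.9181, 27)]  |A|=686.2822
4. canonical 5-gon: [(23.2865, 21.9429) (15.7943, 0) (46, 0) (46, 27) (26.9181, 27)]
5. shoelace: 686.2822

Area of P1's cell: 686.2822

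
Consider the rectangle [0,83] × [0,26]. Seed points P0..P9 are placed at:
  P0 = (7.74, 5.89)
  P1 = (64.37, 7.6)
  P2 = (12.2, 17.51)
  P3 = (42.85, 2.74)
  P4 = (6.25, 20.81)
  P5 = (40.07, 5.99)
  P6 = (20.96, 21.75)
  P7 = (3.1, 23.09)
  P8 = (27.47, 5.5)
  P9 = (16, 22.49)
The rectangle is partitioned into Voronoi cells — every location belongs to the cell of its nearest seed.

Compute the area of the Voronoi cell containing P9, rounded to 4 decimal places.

1. box [0,83]×[0,26]: [(0, 0) (83, 0) (83, 26) (0, 26)]
2. ⊥bis P9·P0 via (11.87,14.19): [(0, 20.0964) (40.3874, 0) (83, 0) (83, 26) (0, 26)]  |A|=1752.179
3. ⊥bis P9·P1 via (40.185,15.045): [(0, 20.0964) (36.1957, 2.0858) (43.5573, 26) (0, 26)]  |A|=627.6625
4. ⊥bis P9·P2 via (14.1,20): [(36.4584, 2.9393) (43.5573, 26) (6.2368, 26)]  |A|=430.3177
5. ⊥bis P9·P3 via (29.425,12.615): [(27.395, 9.8552) (39.2706, 26) (6.2368, 26)]  |A|=266.6611
6. ⊥bis P9·P4 via (11.125,21.65): [(11.002, 22.364) (27.395, 9.8552) (39.2706, 26) (10.3755, 26)]  |A|=259.137
7. ⊥bis P9·P5 via (28.035,14.24): [(11.002, 22.364) (25.8417, 11.0405) (36.0965, 26) (10.3755, 26)]  |A|=215.8192
8. ⊥bis P9·P6 via (18.48,22.12): [(11.002, 22.364) (17.7484, 17.2161) (19.0589, 26) (10.3755, 26)]  |A|=48.7896
9. ⊥bis P9·P7 via (9.55,22.79): [(11.002, 22.364) (17.7484, 17.2161) (19.0589, 26) (10.3755, 26)]  |A|=48.7896
10. ⊥bis P9·P8 via (21.735,13.995): [(11.002, 22.364) (17.7484, 17.2161) (19.0589, 26) (10.3755, 26)]  |A|=48.7896
11. canonical 4-gon: [(11.002, 22.364) (17.7484, 17.2161) (19.0589, 26) (10.3755, 26)]
12. shoelace: 48.7896

Area of P9's cell: 48.7896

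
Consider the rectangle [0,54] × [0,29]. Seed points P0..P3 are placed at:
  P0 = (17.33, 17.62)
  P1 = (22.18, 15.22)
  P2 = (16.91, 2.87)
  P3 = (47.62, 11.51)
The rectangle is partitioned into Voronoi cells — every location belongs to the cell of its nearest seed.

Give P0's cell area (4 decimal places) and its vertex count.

1. box [0,54]×[0,29]: [(0, 0) (54, 0) (54, 29) (0, 29)]
2. ⊥bis P0·P1 via (19.755,16.42): [(0, 0) (11.6296, 0) (25.9802, 29) (0, 29)]  |A|=545.342
3. ⊥bis P0·P2 via (17.12,10.245): [(0, 10.7325) (16.7052, 10.2568) (25.9802, 29) (0, 29)]  |A|=396.0565
4. ⊥bis P0·P3 via (32.475,14.565): [(0, 10.7325) (16.7052, 10.2568) (25.9802, 29) (0, 29)]  |A|=396.0565
5. canonical 4-gon: [(0, 10.7325) (16.7052, 10.2568) (25.9802, 29) (0, 29)]
6. shoelace: 396.0565

Area of P0's cell: 396.0565 (4 vertices)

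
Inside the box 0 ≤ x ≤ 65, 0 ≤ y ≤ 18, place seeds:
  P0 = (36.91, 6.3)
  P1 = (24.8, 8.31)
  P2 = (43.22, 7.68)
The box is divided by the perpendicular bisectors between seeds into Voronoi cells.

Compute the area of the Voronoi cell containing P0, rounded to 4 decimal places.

Area of P0's cell: 152.8034

1. box [0,65]×[0,18]: [(0, 0) (65, 0) (65, 18) (0, 18)]
2. ⊥bis P0·P1 via (30.855,7.305): [(29.6425, 0) (65, 0) (65, 18) (32.6301, 18)]  |A|=609.546
3. ⊥bis P0·P2 via (40.065,6.99): [(29.6425, 0) (41.5937, 0) (37.6571, 18) (32.6301, 18)]  |A|=152.8034
4. canonical 4-gon: [(29.6425, 0) (41.5937, 0) (37.6571, 18) (32.6301, 18)]
5. shoelace: 152.8034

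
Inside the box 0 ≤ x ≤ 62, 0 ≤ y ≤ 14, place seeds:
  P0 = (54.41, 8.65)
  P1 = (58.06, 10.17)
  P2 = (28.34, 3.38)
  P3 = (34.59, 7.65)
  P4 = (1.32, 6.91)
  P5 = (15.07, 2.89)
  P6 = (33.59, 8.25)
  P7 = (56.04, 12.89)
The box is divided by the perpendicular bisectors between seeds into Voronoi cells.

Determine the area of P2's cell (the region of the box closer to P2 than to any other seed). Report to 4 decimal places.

Area of P2's cell: 113.6540

1. box [0,62]×[0,14]: [(0, 0) (62, 0) (62, 14) (0, 14)]
2. ⊥bis P2·P0 via (41.375,6.015): [(0, 0) (42.5909, 0) (39.7608, 14) (0, 14)]  |A|=576.4624
3. ⊥bis P2·P1 via (43.2,6.775): [(0, 0) (42.5909, 0) (39.7608, 14) (0, 14)]  |A|=576.4624
4. ⊥bis P2·P3 via (31.465,5.515): [(0, 0) (35.2328, 0) (25.668, 14) (0, 14)]  |A|=426.3063
5. ⊥bis P2·P4 via (14.83,5.145): [(14.1578, 0) (35.2328, 0) (25.668, 14) (15.9869, 14)]  |A|=215.2934
6. ⊥bis P2·P5 via (21.705,3.135): [(21.8208, 0) (35.2328, 0) (25.668, 14) (21.3038, 14)]  |A|=124.4343
7. ⊥bis P2·P6 via (30.965,5.815): [(21.8208, 0) (35.2328, 0) (32.0847, 4.6079) (23.3724, 14) (21.3038, 14)]  |A|=113.654
8. ⊥bis P2·P7 via (42.19,8.135): [(21.8208, 0) (35.2328, 0) (32.0847, 4.6079) (23.3724, 14) (21.3038, 14)]  |A|=113.654
9. canonical 5-gon: [(21.8208, 0) (35.2328, 0) (32.0847, 4.6079) (23.3724, 14) (21.3038, 14)]
10. shoelace: 113.654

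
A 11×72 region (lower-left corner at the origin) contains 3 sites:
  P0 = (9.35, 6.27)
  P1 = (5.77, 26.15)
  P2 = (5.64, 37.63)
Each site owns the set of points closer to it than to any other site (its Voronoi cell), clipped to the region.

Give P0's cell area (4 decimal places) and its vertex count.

Area of P0's cell: 174.2294 (4 vertices)

1. box [0,11]×[0,72]: [(0, 0) (11, 0) (11, 72) (0, 72)]
2. ⊥bis P0·P1 via (7.56,16.21): [(0, 14.8486) (0, 0) (11, 0) (11, 16.8295)]  |A|=174.2294
3. ⊥bis P0·P2 via (7.495,21.95): [(0, 14.8486) (0, 0) (11, 0) (11, 16.8295)]  |A|=174.2294
4. canonical 4-gon: [(0, 14.8486) (0, 0) (11, 0) (11, 16.8295)]
5. shoelace: 174.2294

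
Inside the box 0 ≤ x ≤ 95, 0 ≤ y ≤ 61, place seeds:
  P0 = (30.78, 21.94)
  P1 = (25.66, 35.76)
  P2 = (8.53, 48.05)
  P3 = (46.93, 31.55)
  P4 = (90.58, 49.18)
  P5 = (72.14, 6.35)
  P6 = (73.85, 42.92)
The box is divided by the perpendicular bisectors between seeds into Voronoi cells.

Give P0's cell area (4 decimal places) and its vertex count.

1. box [0,95]×[0,61]: [(0, 0) (95, 0) (95, 61) (0, 61)]
2. ⊥bis P0·P1 via (28.22,28.85): [(0, 18.3951) (0, 0) (95, 0) (95, 53.5905)]  |A|=3419.3167
3. ⊥bis P0·P2 via (19.655,34.995): [(0.3102, 18.51) (0, 18.2457) (0, 0) (95, 0) (95, 53.5905)]  |A|=3419.2935
4. ⊥bis P0·P3 via (38.855,26.745): [(35.9077, 31.6981) (0.3102, 18.51) (0, 18.2457) (0, 0) (54.7695, 0)]  |A|=1198.2849
5. ⊥bis P0·P4 via (60.68,35.56): [(35.9077, 31.6981) (0.3102, 18.51) (0, 18.2457) (0, 0) (54.7695, 0)]  |A|=1198.2849
6. ⊥bis P0·P5 via (51.46,14.145): [(49.4793, 8.8904) (35.9077, 31.6981) (0.3102, 18.51) (0, 18.2457) (0, 0) (46.1283, 0)]  |A|=1159.873
7. ⊥bis P0·P6 via (52.315,32.43): [(49.4793, 8.8904) (35.9077, 31.6981) (0.3102, 18.51) (0, 18.2457) (0, 0) (46.1283, 0)]  |A|=1159.873
8. canonical 6-gon: [(49.4793, 8.8904) (35.9077, 31.6981) (0.3102, 18.51) (0, 18.2457) (0, 0) (46.1283, 0)]
9. shoelace: 1159.873

Area of P0's cell: 1159.8730 (6 vertices)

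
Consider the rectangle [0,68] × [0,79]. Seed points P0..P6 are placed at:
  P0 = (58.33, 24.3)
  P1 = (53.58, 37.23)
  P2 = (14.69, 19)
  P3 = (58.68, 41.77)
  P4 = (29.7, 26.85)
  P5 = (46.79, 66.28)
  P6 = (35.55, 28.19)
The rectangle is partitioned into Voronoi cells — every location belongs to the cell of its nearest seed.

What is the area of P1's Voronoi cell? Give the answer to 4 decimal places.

Area of P1's cell: 286.2332

1. box [0,68]×[0,79]: [(0, 0) (68, 0) (68, 79) (0, 79)]
2. ⊥bis P1·P0 via (55.955,30.765): [(0, 10.2092) (68, 35.1899) (68, 79) (0, 79)]  |A|=3828.4305
3. ⊥bis P1·P2 via (34.135,28.115): [(36.2808, 23.5374) (68, 35.1899) (68, 79) (10.2822, 79)]  |A|=2295.3991
4. ⊥bis P1·P3 via (56.13,39.5): [(36.2808, 23.5374) (61.9465, 32.9661) (20.9673, 79) (10.2822, 79)]  |A|=1080.2452
5. ⊥bis P1·P4 via (41.64,32.04): [(44.089, 26.4059) (61.9465, 32.9661) (21.4763, 78.4282)]  |A|=538.6655
6. ⊥bis P1·P5 via (50.185,51.755): [(34.6489, 48.1237) (44.089, 26.4059) (61.9465, 32.9661) (46.0757, 50.7945)]  |A|=347.9326
7. ⊥bis P1·P6 via (44.565,32.71): [(36.6073, 48.5814) (47.1601, 27.5341) (61.9465, 32.9661) (46.0757, 50.7945)]  |A|=286.2332
8. canonical 4-gon: [(36.6073, 48.5814) (47.1601, 27.5341) (61.9465, 32.9661) (46.0757, 50.7945)]
9. shoelace: 286.2332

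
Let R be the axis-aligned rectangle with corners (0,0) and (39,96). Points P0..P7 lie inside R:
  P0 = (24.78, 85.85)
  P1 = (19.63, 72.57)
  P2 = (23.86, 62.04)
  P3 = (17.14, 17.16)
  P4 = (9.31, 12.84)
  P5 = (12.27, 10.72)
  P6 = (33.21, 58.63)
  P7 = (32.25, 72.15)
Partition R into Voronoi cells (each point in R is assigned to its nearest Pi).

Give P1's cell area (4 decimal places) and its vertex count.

Area of P1's cell: 493.4421 (4 vertices)

1. box [0,39]×[0,96]: [(0, 0) (39, 0) (39, 96) (0, 96)]
2. ⊥bis P1·P0 via (22.205,79.21): [(0, 87.8211) (0, 0) (39, 0) (39, 72.6969)]  |A|=3130.1011
3. ⊥bis P1·P2 via (21.745,67.305): [(37.0499, 73.4531) (0, 87.8211) (0, 58.5698)]  |A|=541.879
4. ⊥bis P1·P3 via (18.385,44.865): [(37.0499, 73.4531) (0, 87.8211) (0, 58.5698)]  |A|=541.879
5. ⊥bis P1·P4 via (14.47,42.705): [(37.0499, 73.4531) (0, 87.8211) (0, 58.5698)]  |A|=541.879
6. ⊥bis P1·P5 via (15.95,41.645): [(37.0499, 73.4531) (0, 87.8211) (0, 58.5698)]  |A|=541.879
7. ⊥bis P1·P6 via (26.42,65.6): [(32.6789, 71.6972) (35.2127, 74.1656) (0, 87.8211) (0, 58.5698)]  |A|=538.7088
8. ⊥bis P1·P7 via (25.94,72.36): [(25.8263, 68.9445) (26.1175, 77.6927) (0, 87.8211) (0, 58.5698)]  |A|=493.4421
9. canonical 4-gon: [(25.8263, 68.9445) (26.1175, 77.6927) (0, 87.8211) (0, 58.5698)]
10. shoelace: 493.4421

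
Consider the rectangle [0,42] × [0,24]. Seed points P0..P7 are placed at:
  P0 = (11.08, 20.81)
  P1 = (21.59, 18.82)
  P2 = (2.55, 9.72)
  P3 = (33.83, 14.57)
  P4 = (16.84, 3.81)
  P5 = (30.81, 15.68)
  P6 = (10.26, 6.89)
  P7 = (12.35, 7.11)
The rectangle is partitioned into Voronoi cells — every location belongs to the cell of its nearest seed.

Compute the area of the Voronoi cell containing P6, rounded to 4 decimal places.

1. box [0,42]×[0,24]: [(0, 0) (42, 0) (42, 24) (0, 24)]
2. ⊥bis P6·P0 via (10.67,13.85): [(0, 14.4785) (0, 0) (42, 0) (42, 12.0044)]  |A|=556.1422
3. ⊥bis P6·P1 via (15.925,12.855): [(15.1555, 13.5858) (0, 14.4785) (0, 0) (29.4608, 0)]  |A|=309.8386
4. ⊥bis P6·P2 via (6.405,8.305): [(15.1555, 13.5858) (8.4875, 13.9786) (3.3566, 0) (29.4608, 0)]  |A|=224.9349
5. ⊥bis P6·P3 via (22.045,10.73): [(23.7848, 5.3905) (15.1555, 13.5858) (8.4875, 13.9786) (3.3566, 0) (25.5412, 0)]  |A|=214.3708
6. ⊥bis P6·P4 via (13.55,5.35): [(16.7128, 12.1068) (15.1555, 13.5858) (8.4875, 13.9786) (3.3566, 0) (11.0457, 0)]  |A|=113.461
7. ⊥bis P6·P5 via (20.535,11.285): [(16.7128, 12.1068) (15.1555, 13.5858) (8.4875, 13.9786) (3.3566, 0) (11.0457, 0)]  |A|=113.461
8. ⊥bis P6·P7 via (11.305,7): [(11.859, 1.7373) (10.5834, 13.8551) (8.4875, 13.9786) (3.3566, 0) (11.0457, 0)]  |A|=74.2677
9. canonical 5-gon: [(11.859, 1.7373) (10.5834, 13.8551) (8.4875, 13.9786) (3.3566, 0) (11.0457, 0)]
10. shoelace: 74.2677

Area of P6's cell: 74.2677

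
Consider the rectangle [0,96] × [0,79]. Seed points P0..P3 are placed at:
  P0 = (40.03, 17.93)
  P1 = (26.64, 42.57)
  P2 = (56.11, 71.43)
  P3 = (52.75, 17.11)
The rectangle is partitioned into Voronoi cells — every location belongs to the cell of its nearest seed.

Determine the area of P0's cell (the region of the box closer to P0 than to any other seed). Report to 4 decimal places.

Area of P0's cell: 1150.9069

1. box [0,96]×[0,79]: [(0, 0) (96, 0) (96, 79) (0, 79)]
2. ⊥bis P0·P1 via (33.335,30.25): [(0, 12.1349) (0, 0) (96, 0) (96, 64.3037)]  |A|=3669.0559
3. ⊥bis P0·P2 via (48.07,44.68): [(55.6799, 42.3928) (0, 12.1349) (0, 0) (96, 0) (96, 30.2741)]  |A|=2983.0165
4. ⊥bis P0·P3 via (46.39,17.52): [(47.7144, 38.0641) (0, 12.1349) (0, 0) (45.2606, 0)]  |A|=1150.9069
5. canonical 4-gon: [(47.7144, 38.0641) (0, 12.1349) (0, 0) (45.2606, 0)]
6. shoelace: 1150.9069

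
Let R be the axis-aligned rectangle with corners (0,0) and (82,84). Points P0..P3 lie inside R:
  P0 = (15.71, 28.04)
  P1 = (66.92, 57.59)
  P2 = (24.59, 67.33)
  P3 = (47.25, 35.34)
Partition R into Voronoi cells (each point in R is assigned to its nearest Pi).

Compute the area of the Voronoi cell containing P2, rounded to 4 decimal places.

Area of P2's cell: 1596.8095

1. box [0,82]×[0,84]: [(0, 0) (82, 0) (82, 84) (0, 84)]
2. ⊥bis P2·P0 via (20.15,47.685): [(0, 52.2391) (82, 33.7062) (82, 84) (0, 84)]  |A|=3364.2422
3. ⊥bis P2·P1 via (45.755,62.46): [(0, 52.2391) (41.2576, 42.9144) (50.7113, 84) (0, 84)]  |A|=1696.94
4. ⊥bis P2·P3 via (35.92,51.335): [(0, 52.2391) (28.199, 45.8658) (44.6118, 57.4918) (50.7113, 84) (0, 84)]  |A|=1596.8095
5. canonical 5-gon: [(0, 52.2391) (28.199, 45.8658) (44.6118, 57.4918) (50.7113, 84) (0, 84)]
6. shoelace: 1596.8095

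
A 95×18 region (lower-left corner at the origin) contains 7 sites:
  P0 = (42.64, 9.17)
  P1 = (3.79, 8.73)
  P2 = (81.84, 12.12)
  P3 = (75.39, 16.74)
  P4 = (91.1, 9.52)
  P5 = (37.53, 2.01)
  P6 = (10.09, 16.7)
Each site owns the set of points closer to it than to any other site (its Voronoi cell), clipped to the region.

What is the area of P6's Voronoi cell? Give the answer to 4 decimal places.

1. box [0,95]×[0,18]: [(0, 0) (95, 0) (95, 18) (0, 18)]
2. ⊥bis P6·P0 via (26.365,12.935): [(0, 0) (23.3727, 0) (27.5367, 18) (0, 18)]  |A|=458.1844
3. ⊥bis P6·P1 via (6.94,12.715): [(23.0255, 0) (23.3727, 0) (27.5367, 18) (0.2541, 18)]  |A|=248.6686
4. ⊥bis P6·P2 via (45.965,14.41): [(23.0255, 0) (23.3727, 0) (27.5367, 18) (0.2541, 18)]  |A|=248.6686
5. ⊥bis P6·P3 via (42.74,16.72): [(23.0255, 0) (23.3727, 0) (27.5367, 18) (0.2541, 18)]  |A|=248.6686
6. ⊥bis P6·P4 via (50.595,13.11): [(23.0255, 0) (23.3727, 0) (27.5367, 18) (0.2541, 18)]  |A|=248.6686
7. ⊥bis P6·P5 via (23.81,9.355): [(20.0577, 2.3459) (26.8508, 15.0351) (27.5367, 18) (0.2541, 18)]  |A|=219.2612
8. canonical 4-gon: [(20.0577, 2.3459) (26.8508, 15.0351) (27.5367, 18) (0.2541, 18)]
9. shoelace: 219.2612

Area of P6's cell: 219.2612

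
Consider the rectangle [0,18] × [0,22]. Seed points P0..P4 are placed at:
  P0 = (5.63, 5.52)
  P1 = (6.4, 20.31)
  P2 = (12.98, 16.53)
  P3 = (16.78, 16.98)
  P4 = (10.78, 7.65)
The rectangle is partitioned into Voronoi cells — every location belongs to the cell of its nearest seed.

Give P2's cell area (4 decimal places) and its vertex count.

Area of P2's cell: 56.8497 (4 vertices)

1. box [0,18]×[0,22]: [(0, 0) (18, 0) (18, 22) (0, 22)]
2. ⊥bis P2·P0 via (9.305,11.025): [(0, 17.2368) (18, 5.2204) (18, 22) (0, 22)]  |A|=193.885
3. ⊥bis P2·P1 via (9.69,18.42): [(6.5127, 12.8891) (18, 5.2204) (18, 22) (11.7466, 22)]  |A|=124.8633
4. ⊥bis P2·P3 via (14.88,16.755): [(6.5127, 12.8891) (16.0954, 6.4919) (14.2589, 22) (11.7466, 22)]  |A|=79.8751
5. ⊥bis P2·P4 via (11.88,12.09): [(6.7795, 13.3536) (15.5398, 11.1833) (14.2589, 22) (11.7466, 22)]  |A|=56.8497
6. canonical 4-gon: [(6.7795, 13.3536) (15.5398, 11.1833) (14.2589, 22) (11.7466, 22)]
7. shoelace: 56.8497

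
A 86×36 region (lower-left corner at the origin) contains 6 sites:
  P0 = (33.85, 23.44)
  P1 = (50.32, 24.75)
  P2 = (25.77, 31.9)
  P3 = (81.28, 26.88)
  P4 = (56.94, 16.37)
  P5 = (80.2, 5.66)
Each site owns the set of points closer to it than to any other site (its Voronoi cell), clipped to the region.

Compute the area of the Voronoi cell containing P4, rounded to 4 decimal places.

Area of P4's cell: 564.8527

1. box [0,86]×[0,36]: [(0, 0) (86, 0) (86, 36) (0, 36)]
2. ⊥bis P4·P0 via (45.395,19.905): [(39.3002, 0) (86, 0) (86, 36) (50.3232, 36)]  |A|=1482.7787
3. ⊥bis P4·P1 via (53.63,20.56): [(43.0321, 12.1879) (39.3002, 0) (86, 0) (86, 36) (73.1749, 36)]  |A|=1210.705
4. ⊥bis P4·P2 via (41.355,24.135): [(43.0321, 12.1879) (39.3002, 0) (86, 0) (86, 36) (73.1749, 36)]  |A|=1210.705
5. ⊥bis P4·P3 via (69.11,21.625): [(65.5156, 29.9493) (43.0321, 12.1879) (39.3002, 0) (78.4477, 0)]  |A|=690.0912
6. ⊥bis P4·P5 via (68.57,11.015): [(71.2129, 16.7549) (65.5156, 29.9493) (43.0321, 12.1879) (39.3002, 0) (63.4982, 0)]  |A|=564.8527
7. canonical 5-gon: [(71.2129, 16.7549) (65.5156, 29.9493) (43.0321, 12.1879) (39.3002, 0) (63.4982, 0)]
8. shoelace: 564.8527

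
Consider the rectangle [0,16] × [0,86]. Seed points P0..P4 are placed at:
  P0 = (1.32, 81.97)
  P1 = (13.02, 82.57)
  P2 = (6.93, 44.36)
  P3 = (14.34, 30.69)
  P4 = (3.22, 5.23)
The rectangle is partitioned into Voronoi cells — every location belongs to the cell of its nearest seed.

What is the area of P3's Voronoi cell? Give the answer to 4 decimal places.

Area of P3's cell: 284.7358

1. box [0,16]×[0,86]: [(0, 0) (16, 0) (16, 86) (0, 86)]
2. ⊥bis P3·P0 via (7.83,56.33): [(0, 54.342) (0, 0) (16, 0) (16, 58.4044)]  |A|=901.9706
3. ⊥bis P3·P1 via (13.68,56.63): [(8.4916, 56.498) (0, 54.342) (0, 0) (16, 0) (16, 56.689)]  |A|=895.5309
4. ⊥bis P3·P2 via (10.635,37.525): [(0, 31.7602) (0, 0) (16, 0) (16, 40.4332)]  |A|=577.5466
5. ⊥bis P3·P4 via (8.78,17.96): [(0, 31.7602) (0, 21.7948) (16, 14.8066) (16, 40.4332)]  |A|=284.7358
6. canonical 4-gon: [(0, 31.7602) (0, 21.7948) (16, 14.8066) (16, 40.4332)]
7. shoelace: 284.7358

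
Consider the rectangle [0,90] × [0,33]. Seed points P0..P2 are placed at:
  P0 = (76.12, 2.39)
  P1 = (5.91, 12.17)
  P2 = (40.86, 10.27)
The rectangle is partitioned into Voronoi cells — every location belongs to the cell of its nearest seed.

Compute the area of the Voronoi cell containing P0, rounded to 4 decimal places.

Area of P0's cell: 964.8270

1. box [0,90]×[0,33]: [(0, 0) (90, 0) (90, 33) (0, 33)]
2. ⊥bis P0·P1 via (41.015,7.28): [(40.0009, 0) (90, 0) (90, 33) (44.5977, 33)]  |A|=1574.1227
3. ⊥bis P0·P2 via (58.49,6.33): [(57.0754, 0) (90, 0) (90, 33) (64.4503, 33)]  |A|=964.827
4. canonical 4-gon: [(57.0754, 0) (90, 0) (90, 33) (64.4503, 33)]
5. shoelace: 964.827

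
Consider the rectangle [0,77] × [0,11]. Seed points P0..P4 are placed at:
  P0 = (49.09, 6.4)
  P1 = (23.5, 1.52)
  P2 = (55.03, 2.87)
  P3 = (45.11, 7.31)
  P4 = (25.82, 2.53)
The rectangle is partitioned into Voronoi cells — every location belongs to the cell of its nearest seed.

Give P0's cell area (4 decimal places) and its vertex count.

Area of P0's cell: 63.6225 (4 vertices)

1. box [0,77]×[0,11]: [(0, 0) (77, 0) (77, 11) (0, 11)]
2. ⊥bis P0·P1 via (36.295,3.96): [(37.0502, 0) (77, 0) (77, 11) (34.9525, 11)]  |A|=450.9854
3. ⊥bis P0·P2 via (52.06,4.635): [(37.0502, 0) (49.3055, 0) (55.8426, 11) (34.9525, 11)]  |A|=182.3
4. ⊥bis P0·P3 via (47.1,6.855): [(45.5327, 0) (49.3055, 0) (55.8426, 11) (48.0477, 11)]  |A|=63.6225
5. ⊥bis P0·P4 via (37.455,4.465): [(45.5327, 0) (49.3055, 0) (55.8426, 11) (48.0477, 11)]  |A|=63.6225
6. canonical 4-gon: [(45.5327, 0) (49.3055, 0) (55.8426, 11) (48.0477, 11)]
7. shoelace: 63.6225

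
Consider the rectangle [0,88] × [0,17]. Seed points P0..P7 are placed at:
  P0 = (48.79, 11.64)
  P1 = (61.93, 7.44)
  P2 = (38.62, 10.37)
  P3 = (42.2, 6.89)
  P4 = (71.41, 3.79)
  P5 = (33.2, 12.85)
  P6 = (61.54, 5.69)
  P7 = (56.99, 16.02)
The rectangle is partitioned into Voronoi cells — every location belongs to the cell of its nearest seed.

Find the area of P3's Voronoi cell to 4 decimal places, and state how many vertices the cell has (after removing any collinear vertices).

1. box [0,88]×[0,17]: [(0, 0) (88, 0) (88, 17) (0, 17)]
2. ⊥bis P3·P0 via (45.495,9.265): [(0, 0) (52.1731, 0) (39.9197, 17) (0, 17)]  |A|=782.7889
3. ⊥bis P3·P1 via (52.065,7.165): [(0, 0) (52.1731, 0) (39.9197, 17) (0, 17)]  |A|=782.7889
4. ⊥bis P3·P2 via (40.41,8.63): [(32.0211, 0) (52.1731, 0) (43.5927, 11.9042)]  |A|=119.9467
5. ⊥bis P3·P4 via (56.805,5.34): [(32.0211, 0) (52.1731, 0) (43.5927, 11.9042)]  |A|=119.9467
6. ⊥bis P3·P5 via (37.7,9.87): [(32.0211, 0) (52.1731, 0) (43.5927, 11.9042)]  |A|=119.9467
7. ⊥bis P3·P6 via (51.87,6.29): [(32.0211, 0) (51.4797, 0) (51.5347, 0.8857) (43.5927, 11.9042)]  |A|=119.6396
8. ⊥bis P3·P7 via (49.595,11.455): [(32.0211, 0) (51.4797, 0) (51.5347, 0.8857) (43.5927, 11.9042)]  |A|=119.6396
9. canonical 4-gon: [(32.0211, 0) (51.4797, 0) (51.5347, 0.8857) (43.5927, 11.9042)]
10. shoelace: 119.6396

Area of P3's cell: 119.6396 (4 vertices)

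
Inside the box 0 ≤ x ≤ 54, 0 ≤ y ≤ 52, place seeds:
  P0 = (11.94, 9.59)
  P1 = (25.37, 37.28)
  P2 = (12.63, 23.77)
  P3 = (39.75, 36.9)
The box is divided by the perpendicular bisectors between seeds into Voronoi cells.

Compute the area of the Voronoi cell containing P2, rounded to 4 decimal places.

1. box [0,54]×[0,52]: [(0, 0) (54, 0) (54, 52) (0, 52)]
2. ⊥bis P2·P0 via (12.285,16.68): [(0, 17.2778) (54, 14.6501) (54, 52) (0, 52)]  |A|=1945.9458
3. ⊥bis P2·P1 via (19,30.525): [(0, 48.4421) (0, 17.2778) (34.846, 15.5822)]  |A|=542.9751
4. ⊥bis P2·P3 via (26.19,30.335): [(32.061, 18.2084) (0, 48.4421) (0, 17.2778) (33.296, 15.6576)]  |A|=541.0448
5. canonical 4-gon: [(32.061, 18.2084) (0, 48.4421) (0, 17.2778) (33.296, 15.6576)]
6. shoelace: 541.0448

Area of P2's cell: 541.0448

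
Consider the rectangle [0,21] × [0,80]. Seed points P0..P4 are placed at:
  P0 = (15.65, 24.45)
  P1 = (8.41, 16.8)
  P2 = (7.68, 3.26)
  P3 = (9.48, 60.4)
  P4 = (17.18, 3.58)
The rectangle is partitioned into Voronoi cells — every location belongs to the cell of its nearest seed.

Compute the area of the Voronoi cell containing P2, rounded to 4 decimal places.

1. box [0,21]×[0,80]: [(0, 0) (21, 0) (21, 80) (0, 80)]
2. ⊥bis P2·P0 via (11.665,13.855): [(0, 18.2424) (0, 0) (21, 0) (21, 10.3439)]  |A|=300.1568
3. ⊥bis P2·P1 via (8.045,10.03): [(0, 10.4637) (0, 0) (21, 0) (21, 9.3315)]  |A|=207.8504
4. ⊥bis P2·P3 via (8.58,31.83): [(0, 10.4637) (0, 0) (21, 0) (21, 9.3315)]  |A|=207.8504
5. ⊥bis P2·P4 via (12.43,3.42): [(12.2149, 9.8052) (0, 10.4637) (0, 0) (12.5452, 0)]  |A|=125.4109
6. canonical 4-gon: [(12.2149, 9.8052) (0, 10.4637) (0, 0) (12.5452, 0)]
7. shoelace: 125.4109

Area of P2's cell: 125.4109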